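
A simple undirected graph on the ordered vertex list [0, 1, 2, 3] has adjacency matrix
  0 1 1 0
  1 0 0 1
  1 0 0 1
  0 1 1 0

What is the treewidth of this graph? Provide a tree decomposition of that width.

The largest bag has 3 vertices, giving width 2; this decomposition certifies tw(G) ≤ 2. The edges 1–3–2–0–1 form a cycle, so G is not a tree and its treewidth is at least 2. Combining the bounds, tw(G) = 2.

Treewidth 2.
One such decomposition:
Bags: B1 = {1, 2, 3}  B2 = {0, 1, 2}
Tree: B1–B2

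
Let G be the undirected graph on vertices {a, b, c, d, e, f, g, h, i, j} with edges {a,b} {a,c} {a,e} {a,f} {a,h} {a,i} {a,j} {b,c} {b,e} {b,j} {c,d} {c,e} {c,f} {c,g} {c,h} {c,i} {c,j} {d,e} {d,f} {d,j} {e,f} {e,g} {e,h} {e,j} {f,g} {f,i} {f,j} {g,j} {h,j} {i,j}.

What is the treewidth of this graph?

A width-4 tree decomposition is:
Bags: B1 = {a, c, e, f, j}  B2 = {c, e, f, g, j}  B3 = {c, d, e, f, j}  B4 = {a, b, c, e, j}  B5 = {a, c, f, i, j}  B6 = {a, c, e, h, j}
Tree: B1–B2, B2–B3, B1–B4, B1–B5, B1–B6
Each bag holds 5 vertices, so the decomposition has width 4, which upper-bounds the treewidth. For the lower bound, the 5 vertices {a, c, e, h, j} are pairwise adjacent, and any tree decomposition puts a clique entirely inside one bag — forcing width ≥ 4. Therefore the treewidth is 4.

4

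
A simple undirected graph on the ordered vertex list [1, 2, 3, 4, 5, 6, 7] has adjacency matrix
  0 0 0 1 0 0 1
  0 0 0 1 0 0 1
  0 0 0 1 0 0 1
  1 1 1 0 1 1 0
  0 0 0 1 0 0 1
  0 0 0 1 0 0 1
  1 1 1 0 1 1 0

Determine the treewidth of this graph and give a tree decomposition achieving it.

Treewidth 2.
One such decomposition:
Bags: B1 = {3, 4, 7}  B2 = {4, 5, 7}  B3 = {2, 4, 7}  B4 = {1, 4, 7}  B5 = {4, 6, 7}
Tree: B1–B2, B2–B3, B3–B4, B4–B5

Every bag has size at most 3, so the width is 3 − 1 = 2 and tw(G) ≤ 2. The edges 4–3–7–5–4 form a cycle, so G is not a tree and its treewidth is at least 2. Therefore the treewidth is 2.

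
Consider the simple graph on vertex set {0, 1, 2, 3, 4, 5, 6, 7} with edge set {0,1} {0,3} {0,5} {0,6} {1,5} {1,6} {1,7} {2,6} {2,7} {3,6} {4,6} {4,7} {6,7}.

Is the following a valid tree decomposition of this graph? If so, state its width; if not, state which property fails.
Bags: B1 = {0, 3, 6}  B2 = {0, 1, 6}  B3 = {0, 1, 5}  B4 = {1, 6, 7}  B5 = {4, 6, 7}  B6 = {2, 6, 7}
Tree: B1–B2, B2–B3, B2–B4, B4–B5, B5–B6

Checking the three conditions: (i) the bags cover all of {0, 1, 2, 3, 4, 5, 6, 7}; (ii) for each edge, some bag contains both endpoints; (iii) the bags containing any fixed vertex form a subtree. All hold, so the decomposition is valid with width 3 − 1 = 2.

Yes; width 2.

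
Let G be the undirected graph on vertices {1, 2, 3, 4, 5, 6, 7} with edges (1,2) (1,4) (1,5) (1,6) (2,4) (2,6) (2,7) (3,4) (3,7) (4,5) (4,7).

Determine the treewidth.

2

A width-2 tree decomposition is:
Bags: B1 = {1, 4, 5}  B2 = {1, 2, 4}  B3 = {1, 2, 6}  B4 = {2, 4, 7}  B5 = {3, 4, 7}
Tree: B1–B2, B2–B3, B2–B4, B4–B5
Each bag holds 3 vertices, so the decomposition has width 2, which upper-bounds the treewidth. On the other hand G contains the 3-clique {1, 2, 4}. A clique must lie in a single bag of any decomposition, so no decomposition can have width below 2. Combining the bounds, tw(G) = 2.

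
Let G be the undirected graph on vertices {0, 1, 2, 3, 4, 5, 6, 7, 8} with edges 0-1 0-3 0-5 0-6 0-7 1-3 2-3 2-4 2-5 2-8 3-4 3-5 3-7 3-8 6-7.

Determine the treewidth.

A width-2 tree decomposition is:
Bags: B1 = {0, 3, 5}  B2 = {0, 3, 7}  B3 = {2, 3, 5}  B4 = {2, 3, 4}  B5 = {0, 6, 7}  B6 = {0, 1, 3}  B7 = {2, 3, 8}
Tree: B1–B2, B1–B3, B3–B4, B2–B5, B2–B6, B3–B7
Each bag holds 3 vertices, so the decomposition has width 2, which upper-bounds the treewidth. On the other hand G contains the 3-clique {0, 1, 3}. A clique must lie in a single bag of any decomposition, so no decomposition can have width below 2. Combining the bounds, tw(G) = 2.

2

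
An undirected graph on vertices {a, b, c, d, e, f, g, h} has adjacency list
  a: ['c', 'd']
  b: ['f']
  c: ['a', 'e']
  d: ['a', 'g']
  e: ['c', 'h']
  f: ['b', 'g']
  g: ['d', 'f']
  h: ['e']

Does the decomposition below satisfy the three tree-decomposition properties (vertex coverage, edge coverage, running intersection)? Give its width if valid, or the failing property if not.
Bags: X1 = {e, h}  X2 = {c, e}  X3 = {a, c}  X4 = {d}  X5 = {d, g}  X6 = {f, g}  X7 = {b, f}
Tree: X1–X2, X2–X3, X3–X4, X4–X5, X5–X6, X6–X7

No — edge (a,d) lies in no bag.

A tree decomposition must satisfy three properties: every vertex lies in some bag; for every edge, both endpoints lie together in some bag; and for every vertex, the bags containing it form a connected subtree. Here edge (a,d) lies in no bag, so the decomposition is invalid.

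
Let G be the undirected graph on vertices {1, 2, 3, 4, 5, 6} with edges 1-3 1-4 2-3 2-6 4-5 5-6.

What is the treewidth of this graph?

2

A width-2 tree decomposition is:
Bags: B1 = {4, 5, 6}  B2 = {1, 4, 6}  B3 = {1, 3, 6}  B4 = {2, 3, 6}
Tree: B1–B2, B2–B3, B3–B4
Each bag holds 3 vertices, so the decomposition has width 2, which upper-bounds the treewidth. The edges 6–5–4–1–3–2–6 form a cycle, so G is not a tree and its treewidth is at least 2. Therefore the treewidth is 2.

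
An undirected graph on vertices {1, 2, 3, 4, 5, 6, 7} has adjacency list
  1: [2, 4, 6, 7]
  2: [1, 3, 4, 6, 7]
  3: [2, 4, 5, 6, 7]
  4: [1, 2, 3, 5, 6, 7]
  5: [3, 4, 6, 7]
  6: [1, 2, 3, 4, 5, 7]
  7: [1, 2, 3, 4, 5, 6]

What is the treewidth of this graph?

A width-4 tree decomposition is:
Bags: B1 = {1, 2, 4, 6, 7}  B2 = {2, 3, 4, 6, 7}  B3 = {3, 4, 5, 6, 7}
Tree: B1–B2, B2–B3
Every bag has size at most 5, so the width is 5 − 1 = 4 and tw(G) ≤ 4. On the other hand G contains the 5-clique {1, 2, 4, 6, 7}. A clique must lie in a single bag of any decomposition, so no decomposition can have width below 4. Therefore the treewidth is 4.

4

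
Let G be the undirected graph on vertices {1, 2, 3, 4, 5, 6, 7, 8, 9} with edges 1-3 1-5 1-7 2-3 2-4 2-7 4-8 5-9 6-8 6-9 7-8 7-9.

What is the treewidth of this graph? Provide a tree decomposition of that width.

Treewidth 3.
One such decomposition:
Bags: B1 = {1, 5, 6, 9}  B2 = {1, 6, 7, 9}  B3 = {1, 6, 7, 8}  B4 = {1, 3, 7, 8}  B5 = {2, 3, 7, 8}  B6 = {2, 3, 4, 8}
Tree: B1–B2, B2–B3, B3–B4, B4–B5, B5–B6

The largest bag has 4 vertices, giving width 3; this decomposition certifies tw(G) ≤ 3. For the lower bound: the 4 vertex sets {5,6,9}, {1}, {7}, {2,3,4,8} are disjoint, each induces a connected subgraph, and every pair is joined by at least one edge of G. Contracting each set to a single vertex therefore yields K_{4} as a minor, and since treewidth is minor-monotone, tw(G) ≥ tw(K_{4}) = 3. The upper and lower bounds meet at 3, so that is the treewidth.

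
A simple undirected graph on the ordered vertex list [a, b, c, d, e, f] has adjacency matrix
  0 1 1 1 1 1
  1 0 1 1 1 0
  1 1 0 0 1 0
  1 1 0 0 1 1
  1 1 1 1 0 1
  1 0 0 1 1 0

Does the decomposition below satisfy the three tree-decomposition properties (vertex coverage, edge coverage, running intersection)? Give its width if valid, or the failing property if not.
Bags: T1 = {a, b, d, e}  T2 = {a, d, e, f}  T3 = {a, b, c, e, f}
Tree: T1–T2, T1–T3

A tree decomposition must satisfy three properties: every vertex lies in some bag; for every edge, both endpoints lie together in some bag; and for every vertex, the bags containing it form a connected subtree. Here bags containing vertex f are not connected in the tree, so the decomposition is invalid.

No — bags containing vertex f are not connected in the tree.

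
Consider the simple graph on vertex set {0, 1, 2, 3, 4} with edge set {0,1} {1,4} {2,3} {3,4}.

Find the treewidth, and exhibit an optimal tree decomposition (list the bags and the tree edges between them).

The largest bag has 2 vertices, giving width 1; this decomposition certifies tw(G) ≤ 1. G has an edge, so its treewidth is at least 1. The upper and lower bounds meet at 1, so that is the treewidth.

Treewidth 1.
One optimal decomposition is:
Bags: B1 = {0, 1}  B2 = {1, 4}  B3 = {3, 4}  B4 = {2, 3}
Tree: B1–B2, B2–B3, B3–B4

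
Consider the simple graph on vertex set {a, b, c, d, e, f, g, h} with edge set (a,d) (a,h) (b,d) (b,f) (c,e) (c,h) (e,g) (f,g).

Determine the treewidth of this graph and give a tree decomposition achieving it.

The largest bag has 3 vertices, giving width 2; this decomposition certifies tw(G) ≤ 2. Since h–c–e–g–f–b–d–a–h is a cycle in G, G is not acyclic. Forests are exactly the graphs of treewidth ≤ 1, so tw(G) ≥ 2. The upper and lower bounds meet at 2, so that is the treewidth.

Treewidth 2.
One such decomposition:
Bags: B1 = {c, e, h}  B2 = {e, g, h}  B3 = {f, g, h}  B4 = {b, f, h}  B5 = {b, d, h}  B6 = {a, d, h}
Tree: B1–B2, B2–B3, B3–B4, B4–B5, B5–B6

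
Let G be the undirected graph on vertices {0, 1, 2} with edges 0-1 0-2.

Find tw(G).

1

A width-1 tree decomposition is:
Bags: B1 = {0, 1}  B2 = {0, 2}
Tree: B1–B2
Each bag holds 2 vertices, so the decomposition has width 1, which upper-bounds the treewidth. Any graph with an edge has treewidth ≥ 1, and G has the edge 0–1. Hence tw(G) = 1 exactly.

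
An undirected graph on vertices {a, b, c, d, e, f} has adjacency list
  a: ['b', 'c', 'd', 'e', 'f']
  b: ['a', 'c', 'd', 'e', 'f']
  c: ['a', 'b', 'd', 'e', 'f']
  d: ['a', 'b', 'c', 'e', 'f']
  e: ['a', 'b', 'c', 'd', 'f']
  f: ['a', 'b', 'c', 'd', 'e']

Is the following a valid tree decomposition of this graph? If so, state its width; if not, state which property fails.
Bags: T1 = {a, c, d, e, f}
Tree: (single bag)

A tree decomposition must satisfy three properties: every vertex lies in some bag; for every edge, both endpoints lie together in some bag; and for every vertex, the bags containing it form a connected subtree. Here vertex b appears in no bag, so the decomposition is invalid.

No — vertex b appears in no bag.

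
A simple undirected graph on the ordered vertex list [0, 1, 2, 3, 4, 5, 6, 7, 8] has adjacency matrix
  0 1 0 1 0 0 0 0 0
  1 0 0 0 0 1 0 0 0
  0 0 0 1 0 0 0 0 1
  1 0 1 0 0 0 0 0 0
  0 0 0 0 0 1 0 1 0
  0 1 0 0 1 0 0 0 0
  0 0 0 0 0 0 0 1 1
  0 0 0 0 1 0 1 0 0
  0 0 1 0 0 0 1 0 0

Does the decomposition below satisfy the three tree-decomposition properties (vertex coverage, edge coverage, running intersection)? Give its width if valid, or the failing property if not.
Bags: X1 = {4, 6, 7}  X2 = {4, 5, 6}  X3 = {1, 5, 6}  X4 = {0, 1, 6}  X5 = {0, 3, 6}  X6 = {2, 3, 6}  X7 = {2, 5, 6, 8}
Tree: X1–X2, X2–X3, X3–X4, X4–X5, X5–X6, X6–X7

No — bags containing vertex 5 are not connected in the tree.

A tree decomposition must satisfy three properties: every vertex lies in some bag; for every edge, both endpoints lie together in some bag; and for every vertex, the bags containing it form a connected subtree. Here bags containing vertex 5 are not connected in the tree, so the decomposition is invalid.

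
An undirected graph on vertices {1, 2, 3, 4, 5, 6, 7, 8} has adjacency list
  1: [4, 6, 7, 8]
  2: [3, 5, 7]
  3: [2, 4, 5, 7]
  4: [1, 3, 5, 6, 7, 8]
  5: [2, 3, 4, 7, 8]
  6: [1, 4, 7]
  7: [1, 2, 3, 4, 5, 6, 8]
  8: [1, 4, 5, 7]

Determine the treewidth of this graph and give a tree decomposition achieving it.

Each bag holds 4 vertices, so the decomposition has width 3, which upper-bounds the treewidth. Conversely, {2, 3, 5, 7} is a clique of size 4, and the vertices of any clique must share a bag in every tree decomposition; so some bag has ≥ 4 vertices and tw(G) ≥ 3. The upper and lower bounds meet at 3, so that is the treewidth.

Treewidth 3.
One optimal decomposition is:
Bags: B1 = {4, 5, 7, 8}  B2 = {1, 4, 7, 8}  B3 = {1, 4, 6, 7}  B4 = {3, 4, 5, 7}  B5 = {2, 3, 5, 7}
Tree: B1–B2, B2–B3, B1–B4, B4–B5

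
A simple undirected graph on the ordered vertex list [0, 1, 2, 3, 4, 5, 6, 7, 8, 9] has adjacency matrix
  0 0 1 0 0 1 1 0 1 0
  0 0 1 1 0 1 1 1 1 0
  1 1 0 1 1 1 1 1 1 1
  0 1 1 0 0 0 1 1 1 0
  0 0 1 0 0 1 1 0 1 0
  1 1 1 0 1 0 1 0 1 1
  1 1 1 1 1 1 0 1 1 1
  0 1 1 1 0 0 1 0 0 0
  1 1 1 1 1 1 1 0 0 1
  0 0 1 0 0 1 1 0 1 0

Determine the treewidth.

A width-4 tree decomposition is:
Bags: B1 = {1, 2, 5, 6, 8}  B2 = {1, 2, 3, 6, 8}  B3 = {2, 4, 5, 6, 8}  B4 = {2, 5, 6, 8, 9}  B5 = {0, 2, 5, 6, 8}  B6 = {1, 2, 3, 6, 7}
Tree: B1–B2, B1–B3, B1–B4, B3–B5, B2–B6
Every bag has size at most 5, so the width is 5 − 1 = 4 and tw(G) ≤ 4. Conversely, {1, 2, 3, 6, 8} is a clique of size 5, and the vertices of any clique must share a bag in every tree decomposition; so some bag has ≥ 5 vertices and tw(G) ≥ 4. Hence tw(G) = 4 exactly.

4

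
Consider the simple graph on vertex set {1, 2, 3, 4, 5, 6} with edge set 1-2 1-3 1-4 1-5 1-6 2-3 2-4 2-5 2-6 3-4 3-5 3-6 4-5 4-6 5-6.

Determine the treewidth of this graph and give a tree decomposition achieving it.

Treewidth 5.
One optimal decomposition is:
Bags: B1 = {1, 2, 3, 4, 5, 6}
Tree: (single bag)

A single bag containing all 6 vertices is trivially a valid decomposition of width 5. For the lower bound, the 6 vertices {1, 2, 3, 4, 5, 6} are pairwise adjacent, and any tree decomposition puts a clique entirely inside one bag — forcing width ≥ 5. The upper and lower bounds meet at 5, so that is the treewidth.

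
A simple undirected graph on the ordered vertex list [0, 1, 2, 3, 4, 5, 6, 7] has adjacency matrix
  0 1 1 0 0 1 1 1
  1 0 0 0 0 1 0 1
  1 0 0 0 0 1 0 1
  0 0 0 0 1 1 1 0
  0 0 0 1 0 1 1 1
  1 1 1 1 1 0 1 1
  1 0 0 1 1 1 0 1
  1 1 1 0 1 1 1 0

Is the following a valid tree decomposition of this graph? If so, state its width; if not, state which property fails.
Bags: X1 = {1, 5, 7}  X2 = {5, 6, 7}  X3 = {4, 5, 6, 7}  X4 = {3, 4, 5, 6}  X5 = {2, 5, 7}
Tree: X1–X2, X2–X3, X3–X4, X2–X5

No — vertex 0 appears in no bag.

A tree decomposition must satisfy three properties: every vertex lies in some bag; for every edge, both endpoints lie together in some bag; and for every vertex, the bags containing it form a connected subtree. Here vertex 0 appears in no bag, so the decomposition is invalid.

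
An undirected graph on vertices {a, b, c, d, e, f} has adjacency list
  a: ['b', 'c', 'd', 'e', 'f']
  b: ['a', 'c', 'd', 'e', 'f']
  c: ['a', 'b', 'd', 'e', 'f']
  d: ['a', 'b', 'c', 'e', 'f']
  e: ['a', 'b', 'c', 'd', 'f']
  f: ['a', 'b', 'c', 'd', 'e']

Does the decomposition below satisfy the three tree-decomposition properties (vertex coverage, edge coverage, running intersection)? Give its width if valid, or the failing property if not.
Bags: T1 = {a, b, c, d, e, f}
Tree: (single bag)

Yes; width 5.

Checking the three conditions: (i) the bags cover all of {a, b, c, d, e, f}; (ii) for each edge, some bag contains both endpoints; (iii) the bags containing any fixed vertex form a subtree. All hold, so the decomposition is valid with width 6 − 1 = 5.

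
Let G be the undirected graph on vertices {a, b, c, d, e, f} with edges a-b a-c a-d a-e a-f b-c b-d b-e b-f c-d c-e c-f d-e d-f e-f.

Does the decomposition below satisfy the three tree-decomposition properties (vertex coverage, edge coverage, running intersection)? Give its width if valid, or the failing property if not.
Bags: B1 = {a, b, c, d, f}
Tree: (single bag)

No — vertex e appears in no bag.

A tree decomposition must satisfy three properties: every vertex lies in some bag; for every edge, both endpoints lie together in some bag; and for every vertex, the bags containing it form a connected subtree. Here vertex e appears in no bag, so the decomposition is invalid.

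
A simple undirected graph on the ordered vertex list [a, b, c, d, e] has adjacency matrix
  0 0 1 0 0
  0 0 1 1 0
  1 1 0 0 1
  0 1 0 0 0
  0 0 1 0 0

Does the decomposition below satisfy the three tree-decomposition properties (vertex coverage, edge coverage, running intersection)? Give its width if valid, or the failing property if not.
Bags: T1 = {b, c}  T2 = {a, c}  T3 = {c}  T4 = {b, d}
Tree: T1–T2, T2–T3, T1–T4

No — vertex e appears in no bag.

A tree decomposition must satisfy three properties: every vertex lies in some bag; for every edge, both endpoints lie together in some bag; and for every vertex, the bags containing it form a connected subtree. Here vertex e appears in no bag, so the decomposition is invalid.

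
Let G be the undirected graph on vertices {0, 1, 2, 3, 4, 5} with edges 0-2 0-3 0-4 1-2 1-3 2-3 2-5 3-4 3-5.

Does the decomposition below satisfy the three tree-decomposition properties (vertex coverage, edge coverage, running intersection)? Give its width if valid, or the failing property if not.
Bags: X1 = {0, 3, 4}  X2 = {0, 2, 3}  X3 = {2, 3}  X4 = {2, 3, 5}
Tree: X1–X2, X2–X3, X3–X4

No — vertex 1 appears in no bag.

A tree decomposition must satisfy three properties: every vertex lies in some bag; for every edge, both endpoints lie together in some bag; and for every vertex, the bags containing it form a connected subtree. Here vertex 1 appears in no bag, so the decomposition is invalid.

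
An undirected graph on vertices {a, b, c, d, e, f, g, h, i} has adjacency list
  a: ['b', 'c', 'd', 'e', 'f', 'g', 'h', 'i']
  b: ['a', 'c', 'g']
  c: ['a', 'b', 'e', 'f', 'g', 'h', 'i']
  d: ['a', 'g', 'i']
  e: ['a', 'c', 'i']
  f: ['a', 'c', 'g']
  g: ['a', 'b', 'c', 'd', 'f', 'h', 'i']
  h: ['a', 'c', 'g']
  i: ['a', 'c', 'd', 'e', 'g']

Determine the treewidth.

3

A width-3 tree decomposition is:
Bags: B1 = {a, c, e, i}  B2 = {a, c, g, i}  B3 = {a, c, g, h}  B4 = {a, c, f, g}  B5 = {a, d, g, i}  B6 = {a, b, c, g}
Tree: B1–B2, B2–B3, B2–B4, B2–B5, B2–B6
The largest bag has 4 vertices, giving width 3; this decomposition certifies tw(G) ≤ 3. On the other hand G contains the 4-clique {a, d, g, i}. A clique must lie in a single bag of any decomposition, so no decomposition can have width below 3. The upper and lower bounds meet at 3, so that is the treewidth.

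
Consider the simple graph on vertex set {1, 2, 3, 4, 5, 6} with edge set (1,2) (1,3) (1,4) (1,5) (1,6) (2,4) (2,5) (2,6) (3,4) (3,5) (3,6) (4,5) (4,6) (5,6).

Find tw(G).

A width-4 tree decomposition is:
Bags: B1 = {1, 3, 4, 5, 6}  B2 = {1, 2, 4, 5, 6}
Tree: B1–B2
Each bag holds 5 vertices, so the decomposition has width 4, which upper-bounds the treewidth. For the lower bound, the 5 vertices {1, 2, 4, 5, 6} are pairwise adjacent, and any tree decomposition puts a clique entirely inside one bag — forcing width ≥ 4. The upper and lower bounds meet at 4, so that is the treewidth.

4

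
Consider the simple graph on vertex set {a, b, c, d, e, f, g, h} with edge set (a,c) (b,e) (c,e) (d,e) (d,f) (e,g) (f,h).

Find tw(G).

A width-1 tree decomposition is:
Bags: B1 = {b, e}  B2 = {e, g}  B3 = {c, e}  B4 = {d, e}  B5 = {d, f}  B6 = {a, c}  B7 = {f, h}
Tree: B1–B2, B2–B3, B1–B4, B4–B5, B3–B6, B5–B7
Every bag has size at most 2, so the width is 2 − 1 = 1 and tw(G) ≤ 1. Any graph with an edge has treewidth ≥ 1, and G has the edge e–b. Combining the bounds, tw(G) = 1.

1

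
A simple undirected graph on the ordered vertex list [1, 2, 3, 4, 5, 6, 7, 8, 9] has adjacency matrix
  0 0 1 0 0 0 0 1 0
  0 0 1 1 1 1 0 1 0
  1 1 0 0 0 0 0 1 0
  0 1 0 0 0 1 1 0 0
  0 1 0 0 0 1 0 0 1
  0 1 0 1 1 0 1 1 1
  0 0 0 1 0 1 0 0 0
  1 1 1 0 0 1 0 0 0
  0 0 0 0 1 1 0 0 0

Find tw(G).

A width-2 tree decomposition is:
Bags: B1 = {2, 6, 8}  B2 = {2, 3, 8}  B3 = {2, 5, 6}  B4 = {2, 4, 6}  B5 = {1, 3, 8}  B6 = {5, 6, 9}  B7 = {4, 6, 7}
Tree: B1–B2, B1–B3, B3–B4, B2–B5, B3–B6, B4–B7
The largest bag has 3 vertices, giving width 2; this decomposition certifies tw(G) ≤ 2. Conversely, {1, 3, 8} is a clique of size 3, and the vertices of any clique must share a bag in every tree decomposition; so some bag has ≥ 3 vertices and tw(G) ≥ 2. Combining the bounds, tw(G) = 2.

2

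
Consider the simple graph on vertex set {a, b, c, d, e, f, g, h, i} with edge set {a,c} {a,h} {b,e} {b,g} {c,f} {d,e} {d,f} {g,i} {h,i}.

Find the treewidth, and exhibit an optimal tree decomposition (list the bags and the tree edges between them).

Every bag has size at most 3, so the width is 3 − 1 = 2 and tw(G) ≤ 2. For the lower bound, G contains the cycle e–d–f–c–a–h–i–g–b–e, so G is not a forest; only forests have treewidth ≤ 1, hence tw(G) ≥ 2. Combining the bounds, tw(G) = 2.

Treewidth 2.
Bags: B1 = {d, e, f}  B2 = {c, e, f}  B3 = {a, c, e}  B4 = {a, e, h}  B5 = {e, h, i}  B6 = {e, g, i}  B7 = {b, e, g}
Tree: B1–B2, B2–B3, B3–B4, B4–B5, B5–B6, B6–B7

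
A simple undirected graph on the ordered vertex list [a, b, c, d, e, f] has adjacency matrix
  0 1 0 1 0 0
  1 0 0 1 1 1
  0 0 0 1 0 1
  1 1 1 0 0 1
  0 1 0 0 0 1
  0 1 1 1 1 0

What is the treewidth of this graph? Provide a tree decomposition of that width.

Treewidth 2.
One such decomposition:
Bags: B1 = {b, d, f}  B2 = {b, e, f}  B3 = {c, d, f}  B4 = {a, b, d}
Tree: B1–B2, B1–B3, B1–B4

Each bag holds 3 vertices, so the decomposition has width 2, which upper-bounds the treewidth. On the other hand G contains the 3-clique {a, b, d}. A clique must lie in a single bag of any decomposition, so no decomposition can have width below 2. Therefore the treewidth is 2.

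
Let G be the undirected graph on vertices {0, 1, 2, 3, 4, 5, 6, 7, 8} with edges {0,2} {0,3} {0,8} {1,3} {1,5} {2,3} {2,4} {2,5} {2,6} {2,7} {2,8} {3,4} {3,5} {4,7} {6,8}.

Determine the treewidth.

A width-2 tree decomposition is:
Bags: B1 = {2, 3, 4}  B2 = {2, 3, 5}  B3 = {0, 2, 3}  B4 = {0, 2, 8}  B5 = {2, 6, 8}  B6 = {2, 4, 7}  B7 = {1, 3, 5}
Tree: B1–B2, B2–B3, B3–B4, B4–B5, B1–B6, B2–B7
The largest bag has 3 vertices, giving width 2; this decomposition certifies tw(G) ≤ 2. Conversely, {1, 3, 5} is a clique of size 3, and the vertices of any clique must share a bag in every tree decomposition; so some bag has ≥ 3 vertices and tw(G) ≥ 2. Hence tw(G) = 2 exactly.

2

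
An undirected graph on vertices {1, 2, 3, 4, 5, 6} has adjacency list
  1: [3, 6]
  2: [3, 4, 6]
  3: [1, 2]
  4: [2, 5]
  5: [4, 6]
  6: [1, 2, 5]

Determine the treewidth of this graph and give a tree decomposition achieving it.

Every bag has size at most 3, so the width is 3 − 1 = 2 and tw(G) ≤ 2. The edges 3–1–6–2–3 form a cycle, so G is not a tree and its treewidth is at least 2. The upper and lower bounds meet at 2, so that is the treewidth.

Treewidth 2.
Bags: B1 = {1, 2, 3}  B2 = {1, 2, 6}  B3 = {2, 4, 6}  B4 = {4, 5, 6}
Tree: B1–B2, B2–B3, B3–B4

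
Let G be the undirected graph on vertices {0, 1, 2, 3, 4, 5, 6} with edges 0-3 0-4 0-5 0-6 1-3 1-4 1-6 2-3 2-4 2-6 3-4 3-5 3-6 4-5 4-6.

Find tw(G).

3

A width-3 tree decomposition is:
Bags: B1 = {2, 3, 4, 6}  B2 = {1, 3, 4, 6}  B3 = {0, 3, 4, 6}  B4 = {0, 3, 4, 5}
Tree: B1–B2, B1–B3, B3–B4
Each bag holds 4 vertices, so the decomposition has width 3, which upper-bounds the treewidth. Conversely, {0, 3, 4, 5} is a clique of size 4, and the vertices of any clique must share a bag in every tree decomposition; so some bag has ≥ 4 vertices and tw(G) ≥ 3. The upper and lower bounds meet at 3, so that is the treewidth.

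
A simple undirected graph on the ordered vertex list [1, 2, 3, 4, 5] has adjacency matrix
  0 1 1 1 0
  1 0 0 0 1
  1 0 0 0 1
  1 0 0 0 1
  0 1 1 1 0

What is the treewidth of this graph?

A width-2 tree decomposition is:
Bags: B1 = {1, 4, 5}  B2 = {1, 3, 5}  B3 = {1, 2, 5}
Tree: B1–B2, B2–B3
The largest bag has 3 vertices, giving width 2; this decomposition certifies tw(G) ≤ 2. The edges 4–1–3–5–4 form a cycle, so G is not a tree and its treewidth is at least 2. The upper and lower bounds meet at 2, so that is the treewidth.

2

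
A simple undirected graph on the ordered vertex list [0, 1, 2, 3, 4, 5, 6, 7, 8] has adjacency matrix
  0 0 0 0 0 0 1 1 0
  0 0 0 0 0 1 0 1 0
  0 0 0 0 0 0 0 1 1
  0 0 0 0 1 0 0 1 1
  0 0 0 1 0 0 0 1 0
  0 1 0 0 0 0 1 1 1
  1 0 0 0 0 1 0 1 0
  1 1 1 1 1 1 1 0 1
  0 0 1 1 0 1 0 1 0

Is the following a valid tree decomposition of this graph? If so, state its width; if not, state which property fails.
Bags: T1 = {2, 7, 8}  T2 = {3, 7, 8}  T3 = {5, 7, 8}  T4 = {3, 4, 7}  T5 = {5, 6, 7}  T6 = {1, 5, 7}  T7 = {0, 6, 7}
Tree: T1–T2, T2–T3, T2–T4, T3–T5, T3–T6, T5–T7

Vertex coverage: the bags together contain {0, 1, 2, 3, 4, 5, 6, 7, 8}, the full vertex set. Edge coverage: each edge of G has both endpoints in at least one bag. Running intersection: for every vertex, the bags containing it form a connected subtree. All three properties hold, so this is a valid tree decomposition of width max|bag| − 1 = 2, and hence tw(G) ≤ 2.

Yes; width 2.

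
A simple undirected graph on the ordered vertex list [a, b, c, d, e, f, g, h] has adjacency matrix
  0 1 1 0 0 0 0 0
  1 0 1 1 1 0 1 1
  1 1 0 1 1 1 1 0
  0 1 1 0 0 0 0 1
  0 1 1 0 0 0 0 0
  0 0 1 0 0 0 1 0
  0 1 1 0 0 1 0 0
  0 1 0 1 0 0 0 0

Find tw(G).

A width-2 tree decomposition is:
Bags: B1 = {b, c, g}  B2 = {a, b, c}  B3 = {b, c, d}  B4 = {b, d, h}  B5 = {c, f, g}  B6 = {b, c, e}
Tree: B1–B2, B1–B3, B3–B4, B1–B5, B1–B6
The largest bag has 3 vertices, giving width 2; this decomposition certifies tw(G) ≤ 2. Conversely, {c, f, g} is a clique of size 3, and the vertices of any clique must share a bag in every tree decomposition; so some bag has ≥ 3 vertices and tw(G) ≥ 2. Combining the bounds, tw(G) = 2.

2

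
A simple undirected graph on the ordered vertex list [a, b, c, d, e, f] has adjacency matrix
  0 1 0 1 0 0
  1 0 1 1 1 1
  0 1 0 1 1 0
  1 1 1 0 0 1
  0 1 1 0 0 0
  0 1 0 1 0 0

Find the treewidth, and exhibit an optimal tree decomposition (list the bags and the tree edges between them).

The largest bag has 3 vertices, giving width 2; this decomposition certifies tw(G) ≤ 2. For the lower bound, the 3 vertices {a, b, d} are pairwise adjacent, and any tree decomposition puts a clique entirely inside one bag — forcing width ≥ 2. Combining the bounds, tw(G) = 2.

Treewidth 2.
One such decomposition:
Bags: B1 = {b, c, d}  B2 = {b, d, f}  B3 = {b, c, e}  B4 = {a, b, d}
Tree: B1–B2, B1–B3, B2–B4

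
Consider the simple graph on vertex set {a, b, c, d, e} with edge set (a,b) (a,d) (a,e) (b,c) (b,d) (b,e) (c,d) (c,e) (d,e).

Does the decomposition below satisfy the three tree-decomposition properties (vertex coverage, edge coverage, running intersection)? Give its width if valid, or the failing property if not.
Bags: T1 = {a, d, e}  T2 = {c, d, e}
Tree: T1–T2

No — vertex b appears in no bag.

A tree decomposition must satisfy three properties: every vertex lies in some bag; for every edge, both endpoints lie together in some bag; and for every vertex, the bags containing it form a connected subtree. Here vertex b appears in no bag, so the decomposition is invalid.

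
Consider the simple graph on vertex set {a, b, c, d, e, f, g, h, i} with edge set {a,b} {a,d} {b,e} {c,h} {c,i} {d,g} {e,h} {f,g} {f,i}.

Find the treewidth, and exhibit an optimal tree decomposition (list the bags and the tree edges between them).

Each bag holds 3 vertices, so the decomposition has width 2, which upper-bounds the treewidth. Since d–a–b–e–h–c–i–f–g–d is a cycle in G, G is not acyclic. Forests are exactly the graphs of treewidth ≤ 1, so tw(G) ≥ 2. The upper and lower bounds meet at 2, so that is the treewidth.

Treewidth 2.
One such decomposition:
Bags: B1 = {a, b, d}  B2 = {b, d, e}  B3 = {d, e, h}  B4 = {c, d, h}  B5 = {c, d, i}  B6 = {d, f, i}  B7 = {d, f, g}
Tree: B1–B2, B2–B3, B3–B4, B4–B5, B5–B6, B6–B7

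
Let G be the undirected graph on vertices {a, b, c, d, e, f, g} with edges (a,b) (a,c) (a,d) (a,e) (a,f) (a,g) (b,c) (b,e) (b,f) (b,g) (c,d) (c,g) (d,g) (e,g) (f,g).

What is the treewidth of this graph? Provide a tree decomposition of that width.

The largest bag has 4 vertices, giving width 3; this decomposition certifies tw(G) ≤ 3. Conversely, {a, c, d, g} is a clique of size 4, and the vertices of any clique must share a bag in every tree decomposition; so some bag has ≥ 4 vertices and tw(G) ≥ 3. Therefore the treewidth is 3.

Treewidth 3.
One optimal decomposition is:
Bags: B1 = {a, b, c, g}  B2 = {a, c, d, g}  B3 = {a, b, f, g}  B4 = {a, b, e, g}
Tree: B1–B2, B1–B3, B1–B4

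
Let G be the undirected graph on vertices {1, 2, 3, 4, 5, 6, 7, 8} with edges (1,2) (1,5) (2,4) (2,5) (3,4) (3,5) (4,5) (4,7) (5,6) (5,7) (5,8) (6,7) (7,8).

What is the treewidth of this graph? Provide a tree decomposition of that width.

Each bag holds 3 vertices, so the decomposition has width 2, which upper-bounds the treewidth. Conversely, {5, 7, 8} is a clique of size 3, and the vertices of any clique must share a bag in every tree decomposition; so some bag has ≥ 3 vertices and tw(G) ≥ 2. The upper and lower bounds meet at 2, so that is the treewidth.

Treewidth 2.
One optimal decomposition is:
Bags: B1 = {5, 7, 8}  B2 = {4, 5, 7}  B3 = {2, 4, 5}  B4 = {3, 4, 5}  B5 = {1, 2, 5}  B6 = {5, 6, 7}
Tree: B1–B2, B2–B3, B3–B4, B3–B5, B1–B6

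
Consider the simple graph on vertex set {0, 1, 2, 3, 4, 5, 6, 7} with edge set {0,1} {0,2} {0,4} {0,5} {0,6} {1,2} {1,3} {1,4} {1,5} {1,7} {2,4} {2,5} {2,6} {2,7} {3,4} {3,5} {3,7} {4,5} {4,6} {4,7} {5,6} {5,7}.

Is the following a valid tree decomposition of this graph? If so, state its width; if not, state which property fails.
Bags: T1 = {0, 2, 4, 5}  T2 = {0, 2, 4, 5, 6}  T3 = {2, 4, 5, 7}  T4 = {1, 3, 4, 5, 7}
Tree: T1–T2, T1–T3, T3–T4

A tree decomposition must satisfy three properties: every vertex lies in some bag; for every edge, both endpoints lie together in some bag; and for every vertex, the bags containing it form a connected subtree. Here edge (1,2) lies in no bag, so the decomposition is invalid.

No — edge (1,2) lies in no bag.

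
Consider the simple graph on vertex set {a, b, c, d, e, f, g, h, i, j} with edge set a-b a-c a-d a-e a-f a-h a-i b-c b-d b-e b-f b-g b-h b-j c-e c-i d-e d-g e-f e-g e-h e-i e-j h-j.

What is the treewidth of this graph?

3

A width-3 tree decomposition is:
Bags: B1 = {a, b, c, e}  B2 = {a, b, e, f}  B3 = {a, b, e, h}  B4 = {a, c, e, i}  B5 = {a, b, d, e}  B6 = {b, d, e, g}  B7 = {b, e, h, j}
Tree: B1–B2, B2–B3, B1–B4, B3–B5, B5–B6, B3–B7
Each bag holds 4 vertices, so the decomposition has width 3, which upper-bounds the treewidth. On the other hand G contains the 4-clique {b, d, e, g}. A clique must lie in a single bag of any decomposition, so no decomposition can have width below 3. The upper and lower bounds meet at 3, so that is the treewidth.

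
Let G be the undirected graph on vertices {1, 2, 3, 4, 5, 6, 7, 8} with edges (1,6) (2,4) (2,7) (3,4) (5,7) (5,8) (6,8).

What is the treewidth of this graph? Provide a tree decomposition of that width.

Every bag has size at most 2, so the width is 2 − 1 = 1 and tw(G) ≤ 1. Since G has at least one edge (e.g. 3–4), it is not an edgeless graph, so tw(G) ≥ 1. Hence tw(G) = 1 exactly.

Treewidth 1.
Bags: B1 = {3, 4}  B2 = {2, 4}  B3 = {2, 7}  B4 = {5, 7}  B5 = {5, 8}  B6 = {6, 8}  B7 = {1, 6}
Tree: B1–B2, B2–B3, B3–B4, B4–B5, B5–B6, B6–B7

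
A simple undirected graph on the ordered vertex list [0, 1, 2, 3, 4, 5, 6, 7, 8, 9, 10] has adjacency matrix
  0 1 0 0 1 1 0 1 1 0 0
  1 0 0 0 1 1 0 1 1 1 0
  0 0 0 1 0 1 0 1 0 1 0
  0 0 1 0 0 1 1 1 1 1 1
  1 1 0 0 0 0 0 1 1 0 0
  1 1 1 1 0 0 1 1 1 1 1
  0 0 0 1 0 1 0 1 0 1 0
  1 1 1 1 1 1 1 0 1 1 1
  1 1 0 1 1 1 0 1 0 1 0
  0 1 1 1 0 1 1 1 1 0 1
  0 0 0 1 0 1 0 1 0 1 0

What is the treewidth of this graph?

A width-4 tree decomposition is:
Bags: B1 = {3, 5, 6, 7, 9}  B2 = {3, 5, 7, 8, 9}  B3 = {2, 3, 5, 7, 9}  B4 = {1, 5, 7, 8, 9}  B5 = {3, 5, 7, 9, 10}  B6 = {0, 1, 5, 7, 8}  B7 = {0, 1, 4, 7, 8}
Tree: B1–B2, B2–B3, B2–B4, B3–B5, B4–B6, B6–B7
The largest bag has 5 vertices, giving width 4; this decomposition certifies tw(G) ≤ 4. For the lower bound, the 5 vertices {0, 1, 4, 7, 8} are pairwise adjacent, and any tree decomposition puts a clique entirely inside one bag — forcing width ≥ 4. Hence tw(G) = 4 exactly.

4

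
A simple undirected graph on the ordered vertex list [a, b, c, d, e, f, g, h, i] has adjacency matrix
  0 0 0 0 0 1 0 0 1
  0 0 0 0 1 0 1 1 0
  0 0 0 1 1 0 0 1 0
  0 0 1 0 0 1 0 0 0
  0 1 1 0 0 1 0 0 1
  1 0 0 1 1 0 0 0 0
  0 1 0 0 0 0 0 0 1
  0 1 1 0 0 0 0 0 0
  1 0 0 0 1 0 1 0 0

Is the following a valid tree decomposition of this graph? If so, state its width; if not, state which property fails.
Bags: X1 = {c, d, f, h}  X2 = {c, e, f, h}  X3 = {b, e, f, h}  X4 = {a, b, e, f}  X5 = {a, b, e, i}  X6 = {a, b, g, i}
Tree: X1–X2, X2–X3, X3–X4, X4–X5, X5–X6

Yes; width 3.

Vertex coverage: the bags together contain {a, b, c, d, e, f, g, h, i}, the full vertex set. Edge coverage: each edge of G has both endpoints in at least one bag. Running intersection: for every vertex, the bags containing it form a connected subtree. All three properties hold, so this is a valid tree decomposition of width max|bag| − 1 = 3, and hence tw(G) ≤ 3.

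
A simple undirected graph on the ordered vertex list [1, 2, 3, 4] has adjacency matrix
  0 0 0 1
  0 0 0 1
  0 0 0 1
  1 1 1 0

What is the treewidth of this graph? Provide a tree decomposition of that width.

Treewidth 1.
One such decomposition:
Bags: B1 = {2, 4}  B2 = {3, 4}  B3 = {1, 4}
Tree: B1–B2, B1–B3

Every bag has size at most 2, so the width is 2 − 1 = 1 and tw(G) ≤ 1. G has an edge, so its treewidth is at least 1. Hence tw(G) = 1 exactly.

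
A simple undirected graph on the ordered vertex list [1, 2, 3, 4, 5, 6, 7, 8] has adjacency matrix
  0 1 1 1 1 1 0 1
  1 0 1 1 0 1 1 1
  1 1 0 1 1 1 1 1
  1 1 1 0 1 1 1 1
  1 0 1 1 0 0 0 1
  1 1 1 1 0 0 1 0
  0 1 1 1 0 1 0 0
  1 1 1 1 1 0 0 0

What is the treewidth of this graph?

A width-4 tree decomposition is:
Bags: B1 = {2, 3, 4, 6, 7}  B2 = {1, 2, 3, 4, 6}  B3 = {1, 2, 3, 4, 8}  B4 = {1, 3, 4, 5, 8}
Tree: B1–B2, B2–B3, B3–B4
Each bag holds 5 vertices, so the decomposition has width 4, which upper-bounds the treewidth. For the lower bound, the 5 vertices {1, 2, 3, 4, 8} are pairwise adjacent, and any tree decomposition puts a clique entirely inside one bag — forcing width ≥ 4. Hence tw(G) = 4 exactly.

4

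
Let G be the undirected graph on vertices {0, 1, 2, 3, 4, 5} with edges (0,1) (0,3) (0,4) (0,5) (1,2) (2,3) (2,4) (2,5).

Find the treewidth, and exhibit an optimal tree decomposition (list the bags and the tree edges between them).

Each bag holds 3 vertices, so the decomposition has width 2, which upper-bounds the treewidth. The edges 4–2–1–0–4 form a cycle, so G is not a tree and its treewidth is at least 2. Hence tw(G) = 2 exactly.

Treewidth 2.
Bags: B1 = {0, 2, 4}  B2 = {0, 1, 2}  B3 = {0, 2, 3}  B4 = {0, 2, 5}
Tree: B1–B2, B2–B3, B3–B4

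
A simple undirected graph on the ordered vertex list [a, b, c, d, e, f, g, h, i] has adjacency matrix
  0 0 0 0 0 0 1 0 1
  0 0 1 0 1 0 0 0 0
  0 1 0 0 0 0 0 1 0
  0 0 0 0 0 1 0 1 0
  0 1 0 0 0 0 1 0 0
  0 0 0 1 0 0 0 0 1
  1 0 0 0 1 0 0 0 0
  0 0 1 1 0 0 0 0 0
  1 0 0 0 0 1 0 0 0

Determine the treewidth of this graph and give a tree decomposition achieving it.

Treewidth 2.
One optimal decomposition is:
Bags: B1 = {d, f, i}  B2 = {a, d, i}  B3 = {a, d, g}  B4 = {d, e, g}  B5 = {b, d, e}  B6 = {b, c, d}  B7 = {c, d, h}
Tree: B1–B2, B2–B3, B3–B4, B4–B5, B5–B6, B6–B7

Every bag has size at most 3, so the width is 3 − 1 = 2 and tw(G) ≤ 2. For the lower bound, G contains the cycle d–f–i–a–g–e–b–c–h–d, so G is not a forest; only forests have treewidth ≤ 1, hence tw(G) ≥ 2. Therefore the treewidth is 2.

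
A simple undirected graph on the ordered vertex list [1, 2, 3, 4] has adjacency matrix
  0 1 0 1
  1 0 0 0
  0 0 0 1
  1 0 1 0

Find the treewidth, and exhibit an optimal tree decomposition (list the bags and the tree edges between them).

Each bag holds 2 vertices, so the decomposition has width 1, which upper-bounds the treewidth. Any graph with an edge has treewidth ≥ 1, and G has the edge 2–1. Combining the bounds, tw(G) = 1.

Treewidth 1.
One such decomposition:
Bags: B1 = {1, 2}  B2 = {1, 4}  B3 = {3, 4}
Tree: B1–B2, B2–B3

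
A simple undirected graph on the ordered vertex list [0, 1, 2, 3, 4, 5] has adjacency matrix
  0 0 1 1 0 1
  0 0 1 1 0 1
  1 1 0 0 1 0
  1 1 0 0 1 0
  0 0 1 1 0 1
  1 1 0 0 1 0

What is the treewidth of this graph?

A width-3 tree decomposition is:
Bags: B1 = {1, 2, 3, 5}  B2 = {2, 3, 4, 5}  B3 = {0, 2, 3, 5}
Tree: B1–B2, B2–B3
Every bag has size at most 4, so the width is 4 − 1 = 3 and tw(G) ≤ 3. For the lower bound: the 4 vertex sets {1,3}, {4,5}, {2}, {0} are disjoint, each induces a connected subgraph, and every pair is joined by at least one edge of G. Contracting each set to a single vertex therefore yields K_{4} as a minor, and since treewidth is minor-monotone, tw(G) ≥ tw(K_{4}) = 3. Therefore the treewidth is 3.

3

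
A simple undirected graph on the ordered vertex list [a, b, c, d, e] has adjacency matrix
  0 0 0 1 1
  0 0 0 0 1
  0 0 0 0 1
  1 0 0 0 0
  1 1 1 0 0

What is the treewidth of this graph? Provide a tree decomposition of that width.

The largest bag has 2 vertices, giving width 1; this decomposition certifies tw(G) ≤ 1. Since G has at least one edge (e.g. a–d), it is not an edgeless graph, so tw(G) ≥ 1. Hence tw(G) = 1 exactly.

Treewidth 1.
One such decomposition:
Bags: B1 = {a, d}  B2 = {a, e}  B3 = {c, e}  B4 = {b, e}
Tree: B1–B2, B2–B3, B3–B4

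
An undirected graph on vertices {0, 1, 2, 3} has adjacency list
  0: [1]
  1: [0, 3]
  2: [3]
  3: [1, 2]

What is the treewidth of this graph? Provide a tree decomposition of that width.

The largest bag has 2 vertices, giving width 1; this decomposition certifies tw(G) ≤ 1. Any graph with an edge has treewidth ≥ 1, and G has the edge 2–3. Combining the bounds, tw(G) = 1.

Treewidth 1.
One optimal decomposition is:
Bags: B1 = {2, 3}  B2 = {1, 3}  B3 = {0, 1}
Tree: B1–B2, B2–B3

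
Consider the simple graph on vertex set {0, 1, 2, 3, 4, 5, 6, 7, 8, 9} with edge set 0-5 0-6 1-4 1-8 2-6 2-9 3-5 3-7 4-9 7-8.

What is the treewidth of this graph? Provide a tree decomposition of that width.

Every bag has size at most 3, so the width is 3 − 1 = 2 and tw(G) ≤ 2. For the lower bound, G contains the cycle 9–2–6–0–5–3–7–8–1–4–9, so G is not a forest; only forests have treewidth ≤ 1, hence tw(G) ≥ 2. Hence tw(G) = 2 exactly.

Treewidth 2.
Bags: B1 = {2, 6, 9}  B2 = {0, 6, 9}  B3 = {0, 5, 9}  B4 = {3, 5, 9}  B5 = {3, 7, 9}  B6 = {7, 8, 9}  B7 = {1, 8, 9}  B8 = {1, 4, 9}
Tree: B1–B2, B2–B3, B3–B4, B4–B5, B5–B6, B6–B7, B7–B8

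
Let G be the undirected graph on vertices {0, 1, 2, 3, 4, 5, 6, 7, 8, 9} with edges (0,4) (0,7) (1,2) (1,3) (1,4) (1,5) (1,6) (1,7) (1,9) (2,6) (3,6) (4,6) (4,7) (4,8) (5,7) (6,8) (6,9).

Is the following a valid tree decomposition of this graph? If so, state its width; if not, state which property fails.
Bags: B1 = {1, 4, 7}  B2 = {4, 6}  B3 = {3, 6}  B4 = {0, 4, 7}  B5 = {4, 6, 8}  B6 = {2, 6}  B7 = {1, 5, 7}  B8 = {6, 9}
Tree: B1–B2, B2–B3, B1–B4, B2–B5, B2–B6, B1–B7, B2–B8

No — edge (1,6) lies in no bag.

A tree decomposition must satisfy three properties: every vertex lies in some bag; for every edge, both endpoints lie together in some bag; and for every vertex, the bags containing it form a connected subtree. Here edge (1,6) lies in no bag, so the decomposition is invalid.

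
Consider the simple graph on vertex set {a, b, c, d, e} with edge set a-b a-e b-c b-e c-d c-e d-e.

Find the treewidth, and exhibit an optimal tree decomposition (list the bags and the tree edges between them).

Treewidth 2.
Bags: B1 = {c, d, e}  B2 = {b, c, e}  B3 = {a, b, e}
Tree: B1–B2, B2–B3

The largest bag has 3 vertices, giving width 2; this decomposition certifies tw(G) ≤ 2. Conversely, {c, d, e} is a clique of size 3, and the vertices of any clique must share a bag in every tree decomposition; so some bag has ≥ 3 vertices and tw(G) ≥ 2. Therefore the treewidth is 2.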